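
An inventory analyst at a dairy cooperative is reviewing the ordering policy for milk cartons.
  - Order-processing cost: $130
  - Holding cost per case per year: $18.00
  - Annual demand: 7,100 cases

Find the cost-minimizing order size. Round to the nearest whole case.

320 cases

2DS/H = 2·7,100·130/18 = 102,555.56
EOQ = √102,555.56 ≈ 320.24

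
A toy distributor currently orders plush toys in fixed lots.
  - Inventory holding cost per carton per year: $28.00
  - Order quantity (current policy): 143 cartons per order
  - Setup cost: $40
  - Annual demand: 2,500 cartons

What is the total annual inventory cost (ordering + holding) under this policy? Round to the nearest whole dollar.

Ordering: D/Q × S = 2,500/143 × $40 = $699.30
Holding:  Q/2 × H = 143/2 × $28 = $2,002.00
Total = $699.30 + $2,002.00 = $2,701.30

$2,701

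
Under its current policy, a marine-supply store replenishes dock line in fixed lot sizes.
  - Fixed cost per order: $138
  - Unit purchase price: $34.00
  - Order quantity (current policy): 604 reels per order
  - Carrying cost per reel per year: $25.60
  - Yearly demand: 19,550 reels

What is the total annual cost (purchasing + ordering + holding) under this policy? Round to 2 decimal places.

Orders/yr = 19,550/604 = 32.368; ordering cost = 32.368 × $138 = $4,466.72
Average inventory = 604/2 = 302; holding cost = 302 × $25.6 = $7,731.20
Purchase cost = D·C = 19,550 × 34 = $664,700.00
Total = $4,466.72 + $7,731.20 + $664,700.00 = $676,897.92

$676,897.92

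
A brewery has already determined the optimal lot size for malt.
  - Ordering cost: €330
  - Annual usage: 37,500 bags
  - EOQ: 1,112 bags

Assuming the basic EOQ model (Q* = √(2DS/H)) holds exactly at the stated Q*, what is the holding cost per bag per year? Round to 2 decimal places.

€20.02

From Q* = √(2DS/H) ⇒ Q*² = 2DS/H.
H = 2DS / Q² = 2 × 37,500 × 330 / 1,112² = 20.0155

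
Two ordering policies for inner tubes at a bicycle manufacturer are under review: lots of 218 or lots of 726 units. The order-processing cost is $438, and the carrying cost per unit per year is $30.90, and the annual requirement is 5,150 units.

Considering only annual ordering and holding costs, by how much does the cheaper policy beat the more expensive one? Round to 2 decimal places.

TC(Q) = (D/Q)S + (Q/2)H
TC(218) = (5,150/218)×438 + (218/2)×30.9 = $13,715.35
TC(726) = (5,150/726)×438 + (726/2)×30.9 = $14,323.72
|ΔTC| = |$13,715.35 − $14,323.72| = $608.38

$608.38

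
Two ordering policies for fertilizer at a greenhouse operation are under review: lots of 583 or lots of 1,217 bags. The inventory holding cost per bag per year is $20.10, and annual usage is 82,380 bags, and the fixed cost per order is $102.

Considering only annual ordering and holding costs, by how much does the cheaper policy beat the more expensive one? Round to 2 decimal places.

$1,136.78

For each Q, cost = (D/Q)·S + (Q/2)·H.
TC(583) = (82,380/583)×102 + (583/2)×20.1 = $20,272.12
TC(1,217) = (82,380/1,217)×102 + (1,217/2)×20.1 = $19,135.34
Lots of 1,217 are cheaper by $1,136.78.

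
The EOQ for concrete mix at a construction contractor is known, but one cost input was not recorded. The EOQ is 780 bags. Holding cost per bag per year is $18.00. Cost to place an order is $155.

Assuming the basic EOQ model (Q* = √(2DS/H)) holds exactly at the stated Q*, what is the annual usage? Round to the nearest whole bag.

Since Q* = (2DS/H)^½, squaring gives Q*²·H = 2DS.
D = Q²H / (2S) = 780² × 18 / (2 × 155) = 35,326.45

35,326 bags per year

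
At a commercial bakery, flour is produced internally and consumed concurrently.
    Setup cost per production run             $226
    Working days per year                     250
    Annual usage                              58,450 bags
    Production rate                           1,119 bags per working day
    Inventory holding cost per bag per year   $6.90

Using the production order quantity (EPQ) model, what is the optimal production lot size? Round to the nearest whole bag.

d = 58,450/250 = 233.8000 bags/day;  effective holding cost H(1 − d/p) = 6.9·(1 − 233.8000/1119) = 5.45834
Q* = √(2DS / H_eff) = √(2·58,450·226 / 5.45834) ≈ 2,200.04

2,200 bags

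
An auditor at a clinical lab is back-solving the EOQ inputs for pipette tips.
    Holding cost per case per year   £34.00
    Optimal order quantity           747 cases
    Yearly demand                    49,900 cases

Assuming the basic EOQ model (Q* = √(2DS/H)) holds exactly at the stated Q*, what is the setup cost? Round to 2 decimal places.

£190.10

Since Q* = (2DS/H)^½, squaring gives Q*²·H = 2DS.
S = Q²H / (2D) = 747² × 34 / (2 × 49,900) = 190.1033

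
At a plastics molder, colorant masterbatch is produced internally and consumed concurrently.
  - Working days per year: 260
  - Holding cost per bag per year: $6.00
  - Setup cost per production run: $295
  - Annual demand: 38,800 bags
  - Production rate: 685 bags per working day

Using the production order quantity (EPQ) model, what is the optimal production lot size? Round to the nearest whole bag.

2,209 bags

d = 38,800/260 = 149.2308 bags/day;  effective holding cost H(1 − d/p) = 6·(1 − 149.2308/685) = 4.69287
Q* = √(2DS / H_eff) = √(2·38,800·295 / 4.69287) ≈ 2,208.63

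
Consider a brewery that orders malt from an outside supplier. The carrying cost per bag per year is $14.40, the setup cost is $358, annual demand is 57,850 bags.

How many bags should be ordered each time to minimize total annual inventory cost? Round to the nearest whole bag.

Q* = √(2·D·S / H) = √(2·57,850·358 / 14.4) = √2,876,430.6 ≈ 1,696.00

1,696 bags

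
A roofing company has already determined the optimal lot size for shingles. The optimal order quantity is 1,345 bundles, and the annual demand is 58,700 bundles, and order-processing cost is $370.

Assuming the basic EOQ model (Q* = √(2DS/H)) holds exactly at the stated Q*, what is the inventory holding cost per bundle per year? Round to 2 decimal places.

From Q* = √(2DS/H) ⇒ Q*² = 2DS/H.
H = 2DS / Q² = 2 × 58,700 × 370 / 1,345² = 24.0118

$24.01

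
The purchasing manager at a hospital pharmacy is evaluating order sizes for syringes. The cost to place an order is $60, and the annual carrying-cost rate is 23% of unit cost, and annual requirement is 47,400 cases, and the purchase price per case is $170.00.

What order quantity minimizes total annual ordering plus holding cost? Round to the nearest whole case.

381 cases

Holding cost per case per year: H = 23% × $170 = $39.1000
Q* = √(2·D·S / H) = √(2·47,400·60 / 39.1) = √145,473.1 ≈ 381.41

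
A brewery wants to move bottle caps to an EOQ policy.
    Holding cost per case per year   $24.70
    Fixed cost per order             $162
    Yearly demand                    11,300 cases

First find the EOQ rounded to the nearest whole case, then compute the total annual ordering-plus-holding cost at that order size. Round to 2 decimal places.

2DS/H = 2·11,300·162/24.7 = 148,226.72
EOQ = √148,226.72 ≈ 385.00 → Q = 385 cases
Annual ordering cost = (D/Q)·S = (11,300/385) × 162 = $4,754.81
Annual holding cost  = (Q/2)·H = (385/2) × 24.7 = $4,754.75
Total = $4,754.81 + $4,754.75 = $9,509.56

$9,509.56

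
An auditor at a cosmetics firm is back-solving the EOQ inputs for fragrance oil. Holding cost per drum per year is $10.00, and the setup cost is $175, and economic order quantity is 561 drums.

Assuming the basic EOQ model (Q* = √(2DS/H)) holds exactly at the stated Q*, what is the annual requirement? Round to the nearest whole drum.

EOQ relation: Q² = 2DS/H, so rearrange for the unknown.
D = Q²H / (2S) = 561² × 10 / (2 × 175) = 8,992.03

8,992 drums per year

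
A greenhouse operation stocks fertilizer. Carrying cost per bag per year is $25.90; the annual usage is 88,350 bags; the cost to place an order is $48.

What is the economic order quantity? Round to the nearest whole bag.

Optimal lot size Q* = (2 × 88,350 × $48 / $25.9)^½ ≈ 572.25

572 bags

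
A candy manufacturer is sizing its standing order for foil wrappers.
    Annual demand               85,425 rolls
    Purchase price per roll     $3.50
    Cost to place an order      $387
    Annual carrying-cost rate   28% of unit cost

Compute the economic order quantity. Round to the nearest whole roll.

8,214 rolls

Holding cost per roll per year: H = 28% × $3.5 = $0.9800
Optimal lot size Q* = (2 × 85,425 × $387 / $0.98)^½ ≈ 8,213.91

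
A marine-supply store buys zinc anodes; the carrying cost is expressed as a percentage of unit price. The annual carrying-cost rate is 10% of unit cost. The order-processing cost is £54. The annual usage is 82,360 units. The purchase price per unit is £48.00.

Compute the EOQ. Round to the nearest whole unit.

H = i·C = 0.1 × £48 = £4.8000 per unit-year
2DS/H = 2·82,360·54/4.8 = 1,853,100.00
EOQ = √1,853,100.00 ≈ 1,361.29

1,361 units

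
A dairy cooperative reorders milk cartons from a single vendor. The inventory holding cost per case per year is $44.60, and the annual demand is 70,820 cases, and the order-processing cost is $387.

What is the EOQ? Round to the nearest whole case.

1,109 cases

Q* = √(2·D·S / H) = √(2·70,820·387 / 44.6) = √1,229,028.7 ≈ 1,108.62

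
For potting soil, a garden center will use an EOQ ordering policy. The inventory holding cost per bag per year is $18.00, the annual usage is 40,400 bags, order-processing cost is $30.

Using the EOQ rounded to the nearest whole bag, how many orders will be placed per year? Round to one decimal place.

Q* = √(2·D·S / H) = √(2·40,400·30 / 18) = √134,666.7 ≈ 366.97 → Q = 367
N = D/Q = 40,400/367 ≈ 110.082 orders/yr

110.1 orders per year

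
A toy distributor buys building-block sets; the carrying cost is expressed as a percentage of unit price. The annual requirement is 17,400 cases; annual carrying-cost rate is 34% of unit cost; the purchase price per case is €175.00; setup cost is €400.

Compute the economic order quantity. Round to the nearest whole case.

H = i·C = 0.34 × €175 = €59.5000 per case-year
2DS/H = 2·17,400·400/59.5 = 233,949.58
EOQ = √233,949.58 ≈ 483.68

484 cases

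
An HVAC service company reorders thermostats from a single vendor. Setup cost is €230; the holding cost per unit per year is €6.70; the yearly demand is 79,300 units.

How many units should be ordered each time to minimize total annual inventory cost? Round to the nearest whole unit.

Optimal lot size Q* = (2 × 79,300 × €230 / €6.7)^½ ≈ 2,333.34

2,333 units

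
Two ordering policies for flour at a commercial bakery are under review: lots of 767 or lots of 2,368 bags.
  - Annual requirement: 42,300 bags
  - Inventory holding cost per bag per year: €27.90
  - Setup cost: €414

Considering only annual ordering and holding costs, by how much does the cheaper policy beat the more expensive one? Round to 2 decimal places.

For each Q, cost = (D/Q)·S + (Q/2)·H.
TC(767) = (42,300/767)×414 + (767/2)×27.9 = €33,531.72
TC(2,368) = (42,300/2,368)×414 + (2,368/2)×27.9 = €40,428.95
|ΔTC| = |€33,531.72 − €40,428.95| = €6,897.23

€6,897.23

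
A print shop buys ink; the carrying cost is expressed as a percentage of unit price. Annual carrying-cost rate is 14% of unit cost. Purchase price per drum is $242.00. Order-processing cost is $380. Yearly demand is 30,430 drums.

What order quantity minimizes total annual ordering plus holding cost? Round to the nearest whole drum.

826 drums

H = i·C = 0.14 × $242 = $33.8800 per drum-year
EOQ = √(2DS/H) = √(2 × 30,430 × 380 / 33.88)
    = √(682,609.21) ≈ 826.20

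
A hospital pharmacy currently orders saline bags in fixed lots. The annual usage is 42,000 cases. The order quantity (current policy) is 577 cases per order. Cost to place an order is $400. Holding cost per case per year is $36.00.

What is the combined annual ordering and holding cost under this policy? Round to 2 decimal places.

$39,502.12

Ordering: D/Q × S = 42,000/577 × $400 = $29,116.12
Holding:  Q/2 × H = 577/2 × $36 = $10,386.00
Total = $29,116.12 + $10,386.00 = $39,502.12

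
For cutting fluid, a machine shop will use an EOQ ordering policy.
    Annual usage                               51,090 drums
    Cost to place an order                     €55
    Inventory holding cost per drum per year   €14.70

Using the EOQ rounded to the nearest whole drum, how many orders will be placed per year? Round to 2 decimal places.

82.67 orders per year

EOQ = √(2DS/H) = √(2 × 51,090 × 55 / 14.7)
    = √(382,306.12) ≈ 618.31 → Q = 618
N = D/Q = 51,090/618 ≈ 82.670 orders/yr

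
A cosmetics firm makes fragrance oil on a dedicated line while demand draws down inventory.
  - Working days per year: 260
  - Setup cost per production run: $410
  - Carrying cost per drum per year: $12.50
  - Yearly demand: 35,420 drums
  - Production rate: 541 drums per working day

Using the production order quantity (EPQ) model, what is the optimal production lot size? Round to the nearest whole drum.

1,762 drums

Daily demand d = 35,420/260 = 136.231; p = 541; 1 − d/p = 0.74819
EPQ = √(2DS / (H(1 − d/p)))
    = √(2 × 35,420 × 410 / (12.5 × 0.74819)) ≈ 1,762.26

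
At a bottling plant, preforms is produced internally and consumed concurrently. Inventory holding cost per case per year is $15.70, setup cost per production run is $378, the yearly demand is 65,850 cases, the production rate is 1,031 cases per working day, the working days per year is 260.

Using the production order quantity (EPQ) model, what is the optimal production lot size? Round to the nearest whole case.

Daily demand d = 65,850/260 = 253.269; p = 1031; 1 − d/p = 0.75435
EPQ = √(2DS / (H(1 − d/p)))
    = √(2 × 65,850 × 378 / (15.7 × 0.75435)) ≈ 2,050.24

2,050 cases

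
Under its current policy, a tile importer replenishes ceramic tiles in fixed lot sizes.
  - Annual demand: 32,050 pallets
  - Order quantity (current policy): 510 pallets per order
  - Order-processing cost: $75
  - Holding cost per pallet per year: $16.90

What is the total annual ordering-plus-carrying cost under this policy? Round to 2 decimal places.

$9,022.74

Orders/yr = 32,050/510 = 62.843; ordering cost = 62.843 × $75 = $4,713.24
Average inventory = 510/2 = 255; holding cost = 255 × $16.9 = $4,309.50
Total = $4,713.24 + $4,309.50 = $9,022.74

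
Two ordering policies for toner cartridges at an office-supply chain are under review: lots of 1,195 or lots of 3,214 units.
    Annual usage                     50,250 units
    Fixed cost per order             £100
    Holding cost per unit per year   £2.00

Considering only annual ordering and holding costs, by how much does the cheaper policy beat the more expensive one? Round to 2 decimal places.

TC(Q) = (D/Q)S + (Q/2)H
TC(1,195) = (50,250/1,195)×100 + (1,195/2)×2 = £5,400.02
TC(3,214) = (50,250/3,214)×100 + (3,214/2)×2 = £4,777.47
|ΔTC| = |£5,400.02 − £4,777.47| = £622.55

£622.55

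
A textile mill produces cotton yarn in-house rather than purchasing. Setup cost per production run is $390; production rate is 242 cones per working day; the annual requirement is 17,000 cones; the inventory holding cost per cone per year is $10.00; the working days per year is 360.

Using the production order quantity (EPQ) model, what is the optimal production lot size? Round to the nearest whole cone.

d = 17,000/360 = 47.2222 cones/day;  effective holding cost H(1 − d/p) = 10·(1 − 47.2222/242) = 8.04867
Q* = √(2DS / H_eff) = √(2·17,000·390 / 8.04867) ≈ 1,283.54

1,284 cones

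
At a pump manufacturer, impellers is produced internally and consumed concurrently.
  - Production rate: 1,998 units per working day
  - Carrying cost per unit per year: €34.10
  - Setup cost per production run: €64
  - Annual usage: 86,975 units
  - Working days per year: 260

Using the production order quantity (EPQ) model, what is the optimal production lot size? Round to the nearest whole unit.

Daily demand d = 86,975/260 = 334.519; p = 1998; 1 − d/p = 0.83257
EPQ = √(2DS / (H(1 − d/p)))
    = √(2 × 86,975 × 64 / (34.1 × 0.83257)) ≈ 626.20

626 units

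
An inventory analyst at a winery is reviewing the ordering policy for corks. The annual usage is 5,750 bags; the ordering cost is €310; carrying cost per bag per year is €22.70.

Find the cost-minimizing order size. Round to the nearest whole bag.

Optimal lot size Q* = (2 × 5,750 × €310 / €22.7)^½ ≈ 396.29

396 bags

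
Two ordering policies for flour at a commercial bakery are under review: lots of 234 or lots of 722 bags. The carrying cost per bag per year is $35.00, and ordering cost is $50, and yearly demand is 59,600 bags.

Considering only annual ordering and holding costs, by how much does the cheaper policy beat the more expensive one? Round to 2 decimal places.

For each Q, cost = (D/Q)·S + (Q/2)·H.
TC(234) = (59,600/234)×50 + (234/2)×35 = $16,830.04
TC(722) = (59,600/722)×50 + (722/2)×35 = $16,762.42
Lots of 722 are cheaper by $67.62.

$67.62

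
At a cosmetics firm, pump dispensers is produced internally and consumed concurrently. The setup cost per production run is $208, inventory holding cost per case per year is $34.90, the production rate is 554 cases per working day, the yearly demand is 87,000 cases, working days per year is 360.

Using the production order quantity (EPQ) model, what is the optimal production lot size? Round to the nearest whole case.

Daily demand d = 87,000/360 = 241.667; p = 554; 1 − d/p = 0.56378
EPQ = √(2DS / (H(1 − d/p)))
    = √(2 × 87,000 × 208 / (34.9 × 0.56378)) ≈ 1,356.25

1,356 cases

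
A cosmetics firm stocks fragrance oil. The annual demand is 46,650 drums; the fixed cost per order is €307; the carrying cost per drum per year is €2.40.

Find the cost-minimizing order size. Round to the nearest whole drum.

EOQ = √(2DS/H) = √(2 × 46,650 × 307 / 2.4)
    = √(11,934,625.00) ≈ 3,454.65

3,455 drums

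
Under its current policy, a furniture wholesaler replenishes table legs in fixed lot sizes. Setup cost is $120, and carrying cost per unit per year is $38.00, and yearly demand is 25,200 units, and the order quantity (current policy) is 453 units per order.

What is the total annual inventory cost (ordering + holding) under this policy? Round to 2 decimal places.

Annual ordering cost = (D/Q)·S = (25,200/453) × 120 = $6,675.50
Annual holding cost  = (Q/2)·H = (453/2) × 38 = $8,607.00
Total = $6,675.50 + $8,607.00 = $15,282.50

$15,282.50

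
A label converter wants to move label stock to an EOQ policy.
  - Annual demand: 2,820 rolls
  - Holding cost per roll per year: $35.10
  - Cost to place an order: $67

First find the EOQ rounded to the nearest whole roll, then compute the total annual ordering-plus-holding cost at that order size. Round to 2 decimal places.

$3,641.93

Optimal lot size Q* = (2 × 2,820 × $67 / $35.1)^½ ≈ 103.76 → Q = 104 rolls
Ordering: D/Q × S = 2,820/104 × $67 = $1,816.73
Holding:  Q/2 × H = 104/2 × $35.1 = $1,825.20
Total = $1,816.73 + $1,825.20 = $3,641.93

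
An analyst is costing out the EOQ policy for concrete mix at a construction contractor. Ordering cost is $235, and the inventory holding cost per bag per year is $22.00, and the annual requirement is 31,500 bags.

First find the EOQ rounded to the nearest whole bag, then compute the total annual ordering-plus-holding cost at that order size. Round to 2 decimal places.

$18,047.44

EOQ = √(2DS/H) = √(2 × 31,500 × 235 / 22)
    = √(672,954.55) ≈ 820.34 → Q = 820 bags
Annual ordering cost = (D/Q)·S = (31,500/820) × 235 = $9,027.44
Annual holding cost  = (Q/2)·H = (820/2) × 22 = $9,020.00
Total = $9,027.44 + $9,020.00 = $18,047.44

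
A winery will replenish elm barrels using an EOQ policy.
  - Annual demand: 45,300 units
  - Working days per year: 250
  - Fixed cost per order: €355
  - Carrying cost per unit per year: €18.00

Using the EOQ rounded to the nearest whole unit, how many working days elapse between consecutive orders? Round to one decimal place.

7.4 days

EOQ = √(2DS/H) = √(2 × 45,300 × 355 / 18)
    = √(1,786,833.33) ≈ 1,336.72 → Q = 1,337 units
T = Q/D × 250 days = 1,337/45,300 × 250 = 7.379 days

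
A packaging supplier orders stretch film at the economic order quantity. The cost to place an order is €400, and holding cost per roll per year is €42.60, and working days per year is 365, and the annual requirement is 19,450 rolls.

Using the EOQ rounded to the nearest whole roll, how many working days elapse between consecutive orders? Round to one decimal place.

2DS/H = 2·19,450·400/42.6 = 365,258.22
EOQ = √365,258.22 ≈ 604.37 → Q = 604 rolls
Cycle time = (working days × Q)/D = (365 × 604) / 19,450 = 11.335 days

11.3 days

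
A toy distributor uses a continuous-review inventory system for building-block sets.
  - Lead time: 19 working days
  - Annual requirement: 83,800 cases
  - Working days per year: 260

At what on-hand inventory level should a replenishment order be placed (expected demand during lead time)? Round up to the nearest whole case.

Daily demand d = 83,800 / 260 = 322.308 cases/day
Demand during lead time = 322.308 × 19 = 6,123.85
Reorder point = 6,123.85 → round up

6,124 cases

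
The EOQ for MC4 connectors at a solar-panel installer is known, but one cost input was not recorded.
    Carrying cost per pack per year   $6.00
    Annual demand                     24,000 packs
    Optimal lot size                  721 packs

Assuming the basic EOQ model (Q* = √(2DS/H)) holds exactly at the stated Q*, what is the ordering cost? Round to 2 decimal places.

From Q* = √(2DS/H) ⇒ Q*² = 2DS/H.
S = Q²H / (2D) = 721² × 6 / (2 × 24,000) = 64.9801

$64.98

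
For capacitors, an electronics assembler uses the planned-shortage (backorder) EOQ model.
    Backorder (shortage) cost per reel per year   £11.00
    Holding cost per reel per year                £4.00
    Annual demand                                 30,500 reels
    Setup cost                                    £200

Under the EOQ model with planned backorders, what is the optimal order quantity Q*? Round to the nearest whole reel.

Basic EOQ = √(2·30,500·200/4) = 1,746.425
Backorder adjustment √((H+b)/b) = √((4+11)/11) = 1.1677
Q* = 1,746.425 × 1.1677 ≈ 2,039.38

2,039 reels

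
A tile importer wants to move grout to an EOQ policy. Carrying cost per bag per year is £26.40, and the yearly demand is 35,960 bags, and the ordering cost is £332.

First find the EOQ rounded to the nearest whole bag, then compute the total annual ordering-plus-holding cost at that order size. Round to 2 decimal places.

EOQ = √(2DS/H) = √(2 × 35,960 × 332 / 26.4)
    = √(904,448.48) ≈ 951.02 → Q = 951 bags
Ordering: D/Q × S = 35,960/951 × £332 = £12,553.86
Holding:  Q/2 × H = 951/2 × £26.4 = £12,553.20
Total = £12,553.86 + £12,553.20 = £25,107.06

£25,107.06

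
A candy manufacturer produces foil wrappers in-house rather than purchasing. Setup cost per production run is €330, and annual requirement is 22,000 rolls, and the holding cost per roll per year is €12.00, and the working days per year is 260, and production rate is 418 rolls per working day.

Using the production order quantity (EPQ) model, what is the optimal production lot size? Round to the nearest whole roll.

1,232 rolls

d = 22,000/260 = 84.6154 rolls/day;  effective holding cost H(1 − d/p) = 12·(1 − 84.6154/418) = 9.57085
Q* = √(2DS / H_eff) = √(2·22,000·330 / 9.57085) ≈ 1,231.71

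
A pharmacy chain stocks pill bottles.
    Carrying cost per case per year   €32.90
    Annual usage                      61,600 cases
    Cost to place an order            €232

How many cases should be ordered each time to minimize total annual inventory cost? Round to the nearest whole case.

EOQ = √(2DS/H) = √(2 × 61,600 × 232 / 32.9)
    = √(868,765.96) ≈ 932.08

932 cases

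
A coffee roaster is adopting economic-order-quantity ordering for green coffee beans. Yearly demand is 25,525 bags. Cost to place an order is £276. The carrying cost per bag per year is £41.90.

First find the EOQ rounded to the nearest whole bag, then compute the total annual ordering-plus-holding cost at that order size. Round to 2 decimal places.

£24,297.38

Optimal lot size Q* = (2 × 25,525 × £276 / £41.9)^½ ≈ 579.89 → Q = 580 bags
Ordering: D/Q × S = 25,525/580 × £276 = £12,146.38
Holding:  Q/2 × H = 580/2 × £41.9 = £12,151.00
Total = £12,146.38 + £12,151.00 = £24,297.38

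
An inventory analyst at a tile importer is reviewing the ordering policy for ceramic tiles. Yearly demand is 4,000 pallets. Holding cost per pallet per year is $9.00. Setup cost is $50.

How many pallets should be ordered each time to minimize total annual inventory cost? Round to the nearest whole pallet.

211 pallets

EOQ = √(2DS/H) = √(2 × 4,000 × 50 / 9)
    = √(44,444.44) ≈ 210.82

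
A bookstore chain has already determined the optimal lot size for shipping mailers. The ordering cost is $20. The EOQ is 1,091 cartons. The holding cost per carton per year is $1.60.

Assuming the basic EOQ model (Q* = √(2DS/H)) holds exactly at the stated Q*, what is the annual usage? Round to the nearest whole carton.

47,611 cartons per year

Since Q* = (2DS/H)^½, squaring gives Q*²·H = 2DS.
D = Q²H / (2S) = 1,091² × 1.6 / (2 × 20) = 47,611.24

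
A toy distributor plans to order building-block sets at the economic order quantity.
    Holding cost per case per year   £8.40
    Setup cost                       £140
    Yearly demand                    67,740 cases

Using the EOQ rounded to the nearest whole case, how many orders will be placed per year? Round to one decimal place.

2DS/H = 2·67,740·140/8.4 = 2,258,000.00
EOQ = √2,258,000.00 ≈ 1,502.66 → Q = 1,503
Orders per year = D/Q = 67,740 / 1,503 = 45.070

45.1 orders per year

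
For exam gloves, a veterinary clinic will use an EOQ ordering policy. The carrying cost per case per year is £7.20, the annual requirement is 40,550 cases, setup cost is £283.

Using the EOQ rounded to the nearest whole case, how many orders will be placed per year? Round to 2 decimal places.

2DS/H = 2·40,550·283/7.2 = 3,187,680.56
EOQ = √3,187,680.56 ≈ 1,785.41 → Q = 1,785
N = D/Q = 40,550/1,785 ≈ 22.717 orders/yr

22.72 orders per year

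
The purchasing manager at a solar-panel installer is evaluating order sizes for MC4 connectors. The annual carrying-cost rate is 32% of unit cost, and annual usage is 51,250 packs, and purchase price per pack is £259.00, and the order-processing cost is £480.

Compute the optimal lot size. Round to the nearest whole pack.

770 packs

Carrying cost H = £259 × 32% = £82.8800/pack/yr
EOQ = √(2DS/H) = √(2 × 51,250 × 480 / 82.88)
    = √(593,629.34) ≈ 770.47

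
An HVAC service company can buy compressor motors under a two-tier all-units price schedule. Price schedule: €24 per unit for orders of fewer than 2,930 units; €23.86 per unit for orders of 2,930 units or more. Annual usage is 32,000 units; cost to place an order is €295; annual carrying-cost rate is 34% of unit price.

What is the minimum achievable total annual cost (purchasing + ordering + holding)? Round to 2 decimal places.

€778,626.51

H₁ = 34%×€24 = €8.1600;  H₂ = 34%×€23.86 = €8.1124
EOQ₁ = √(2×32,000×295/8.1600) = 1,521.09  (< 2,930, feasible at tier 1)
EOQ₂ = √(2×32,000×295/8.1124) = 1,525.55  (< 2,930 → use Q = 2,930 at tier-2 price)
TC(tier 1 (EOQ₁), Q≈1,521.1) = €780,412.12
TC(tier 2, Q≈2,930.0) = €778,626.51
Minimum at tier 2: €778,626.51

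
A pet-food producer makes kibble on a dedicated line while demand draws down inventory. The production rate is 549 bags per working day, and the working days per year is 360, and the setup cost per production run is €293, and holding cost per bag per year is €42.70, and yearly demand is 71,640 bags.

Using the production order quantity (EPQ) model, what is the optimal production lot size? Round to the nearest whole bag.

1,242 bags

Daily demand d = 71,640/360 = 199.000; p = 549; 1 − d/p = 0.63752
EPQ = √(2DS / (H(1 − d/p)))
    = √(2 × 71,640 × 293 / (42.7 × 0.63752)) ≈ 1,241.84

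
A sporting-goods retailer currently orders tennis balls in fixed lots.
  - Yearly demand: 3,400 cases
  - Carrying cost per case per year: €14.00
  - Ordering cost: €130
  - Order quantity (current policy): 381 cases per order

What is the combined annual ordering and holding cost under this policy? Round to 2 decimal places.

Annual ordering cost = (D/Q)·S = (3,400/381) × 130 = €1,160.10
Annual holding cost  = (Q/2)·H = (381/2) × 14 = €2,667.00
Total = €1,160.10 + €2,667.00 = €3,827.10

€3,827.10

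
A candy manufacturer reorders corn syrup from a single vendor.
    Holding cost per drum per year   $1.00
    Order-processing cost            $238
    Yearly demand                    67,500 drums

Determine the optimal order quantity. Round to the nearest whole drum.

2DS/H = 2·67,500·238/1 = 32,130,000.00
EOQ = √32,130,000.00 ≈ 5,668.33

5,668 drums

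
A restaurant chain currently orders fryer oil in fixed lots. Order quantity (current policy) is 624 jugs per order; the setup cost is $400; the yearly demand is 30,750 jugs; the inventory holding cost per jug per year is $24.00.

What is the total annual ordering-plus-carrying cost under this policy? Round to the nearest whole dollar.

$27,200

Annual ordering cost = (D/Q)·S = (30,750/624) × 400 = $19,711.54
Annual holding cost  = (Q/2)·H = (624/2) × 24 = $7,488.00
Total = $19,711.54 + $7,488.00 = $27,199.54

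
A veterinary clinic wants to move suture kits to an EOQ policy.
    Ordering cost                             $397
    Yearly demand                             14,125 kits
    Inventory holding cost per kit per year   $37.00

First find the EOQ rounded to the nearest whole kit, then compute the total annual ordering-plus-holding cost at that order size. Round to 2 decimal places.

2DS/H = 2·14,125·397/37 = 303,114.86
EOQ = √303,114.86 ≈ 550.56 → Q = 551 kits
Annual ordering cost = (D/Q)·S = (14,125/551) × 397 = $10,177.18
Annual holding cost  = (Q/2)·H = (551/2) × 37 = $10,193.50
Total = $10,177.18 + $10,193.50 = $20,370.68

$20,370.68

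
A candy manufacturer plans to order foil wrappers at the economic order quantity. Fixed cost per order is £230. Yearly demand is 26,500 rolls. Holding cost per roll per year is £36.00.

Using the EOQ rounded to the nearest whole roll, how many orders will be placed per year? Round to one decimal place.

45.5 orders per year

2DS/H = 2·26,500·230/36 = 338,611.11
EOQ = √338,611.11 ≈ 581.90 → Q = 582
Orders per year = D/Q = 26,500 / 582 = 45.533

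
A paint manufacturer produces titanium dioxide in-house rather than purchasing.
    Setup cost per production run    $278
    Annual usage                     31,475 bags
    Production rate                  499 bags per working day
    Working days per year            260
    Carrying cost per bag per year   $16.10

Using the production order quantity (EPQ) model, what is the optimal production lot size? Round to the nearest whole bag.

1,198 bags

d = 31,475/260 = 121.0577 bags/day;  effective holding cost H(1 − d/p) = 16.1·(1 − 121.0577/499) = 12.19413
Q* = √(2DS / H_eff) = √(2·31,475·278 / 12.19413) ≈ 1,197.97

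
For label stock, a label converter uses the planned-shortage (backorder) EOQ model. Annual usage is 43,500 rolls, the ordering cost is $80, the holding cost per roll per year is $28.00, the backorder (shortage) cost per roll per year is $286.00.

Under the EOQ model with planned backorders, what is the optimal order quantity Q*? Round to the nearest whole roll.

Q* = √(2DS/H) · √((H + b)/b)
   = √(2 × 43,500 × 80 / 28) · √((28 + 286) / 286)
   = 498.569 × 1.0478 ≈ 522.41

522 rolls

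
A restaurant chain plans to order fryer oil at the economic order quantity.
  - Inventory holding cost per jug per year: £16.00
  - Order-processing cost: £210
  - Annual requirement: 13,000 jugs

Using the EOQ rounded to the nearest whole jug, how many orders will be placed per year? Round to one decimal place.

Q* = √(2·D·S / H) = √(2·13,000·210 / 16) = √341,250.0 ≈ 584.17 → Q = 584
Orders per year = D/Q = 13,000 / 584 = 22.260

22.3 orders per year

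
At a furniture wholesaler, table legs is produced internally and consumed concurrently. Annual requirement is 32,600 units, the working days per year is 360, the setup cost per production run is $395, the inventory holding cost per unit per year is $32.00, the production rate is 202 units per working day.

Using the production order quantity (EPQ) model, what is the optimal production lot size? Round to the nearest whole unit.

d = 32,600/360 = 90.5556 units/day;  effective holding cost H(1 − d/p) = 32·(1 − 90.5556/202) = 17.65457
Q* = √(2DS / H_eff) = √(2·32,600·395 / 17.65457) ≈ 1,207.80

1,208 units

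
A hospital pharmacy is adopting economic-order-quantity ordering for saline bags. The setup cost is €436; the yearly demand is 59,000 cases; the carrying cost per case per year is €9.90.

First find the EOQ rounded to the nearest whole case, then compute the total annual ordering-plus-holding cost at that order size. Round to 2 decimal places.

€22,568.46

Q* = √(2·D·S / H) = √(2·59,000·436 / 9.9) = √5,196,767.7 ≈ 2,279.64 → Q = 2,280 cases
Annual ordering cost = (D/Q)·S = (59,000/2,280) × 436 = €11,282.46
Annual holding cost  = (Q/2)·H = (2,280/2) × 9.9 = €11,286.00
Total = €11,282.46 + €11,286.00 = €22,568.46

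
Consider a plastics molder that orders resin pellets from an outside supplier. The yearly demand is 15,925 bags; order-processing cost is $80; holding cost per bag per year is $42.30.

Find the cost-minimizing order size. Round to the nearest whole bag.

245 bags

EOQ = √(2DS/H) = √(2 × 15,925 × 80 / 42.3)
    = √(60,236.41) ≈ 245.43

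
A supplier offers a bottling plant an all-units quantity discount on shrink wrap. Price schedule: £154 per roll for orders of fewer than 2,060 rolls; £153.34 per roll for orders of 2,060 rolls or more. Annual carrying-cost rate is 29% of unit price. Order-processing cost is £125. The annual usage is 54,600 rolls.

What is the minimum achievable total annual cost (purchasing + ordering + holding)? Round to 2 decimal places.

£8,421,479.76

H₁ = 29%×£154 = £44.6600;  H₂ = 29%×£153.34 = £44.4686
EOQ₁ = √(2×54,600×125/44.6600) = 552.85  (< 2,060, feasible at tier 1)
EOQ₂ = √(2×54,600×125/44.4686) = 554.04  (< 2,060 → use Q = 2,060 at tier-2 price)
TC(tier 1 (EOQ₁), Q≈552.8) = £8,433,090.26
TC(tier 2, Q≈2,060.0) = £8,421,479.76
Minimum at tier 2: £8,421,479.76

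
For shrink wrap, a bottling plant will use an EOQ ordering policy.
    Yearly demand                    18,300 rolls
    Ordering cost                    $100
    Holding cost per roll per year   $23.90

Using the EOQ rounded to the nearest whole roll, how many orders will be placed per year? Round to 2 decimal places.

46.80 orders per year

Optimal lot size Q* = (2 × 18,300 × $100 / $23.9)^½ ≈ 391.33 → Q = 391
N = D/Q = 18,300/391 ≈ 46.803 orders/yr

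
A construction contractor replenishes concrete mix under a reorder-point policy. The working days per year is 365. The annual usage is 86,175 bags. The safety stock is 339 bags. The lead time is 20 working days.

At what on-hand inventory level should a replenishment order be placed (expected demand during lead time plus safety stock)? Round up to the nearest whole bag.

Daily demand d = 86,175 / 365 = 236.096 bags/day
Demand during lead time = 236.096 × 20 = 4,721.92
Reorder point = 4,721.92 + 339 = 5,060.92 → round up

5,061 bags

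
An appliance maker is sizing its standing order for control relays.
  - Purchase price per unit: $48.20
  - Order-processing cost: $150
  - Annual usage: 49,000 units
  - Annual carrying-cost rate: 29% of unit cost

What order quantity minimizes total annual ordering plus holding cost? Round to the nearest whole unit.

1,026 units

H = i·C = 0.29 × $48.2 = $13.9780 per unit-year
EOQ = √(2DS/H) = √(2 × 49,000 × 150 / 13.978)
    = √(1,051,652.60) ≈ 1,025.50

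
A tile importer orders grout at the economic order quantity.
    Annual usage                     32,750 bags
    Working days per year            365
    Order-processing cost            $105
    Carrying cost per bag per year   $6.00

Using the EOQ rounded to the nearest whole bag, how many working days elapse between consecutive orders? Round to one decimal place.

11.9 days

EOQ = √(2DS/H) = √(2 × 32,750 × 105 / 6)
    = √(1,146,250.00) ≈ 1,070.63 → Q = 1,071 bags
Days between orders = 365 / (D/Q) = 365 / 30.579 ≈ 11.936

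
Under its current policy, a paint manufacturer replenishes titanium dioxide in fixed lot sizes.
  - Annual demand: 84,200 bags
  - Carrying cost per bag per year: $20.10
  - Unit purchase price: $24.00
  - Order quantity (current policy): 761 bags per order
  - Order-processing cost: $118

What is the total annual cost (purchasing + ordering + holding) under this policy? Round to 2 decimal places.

$2,041,504.03

Orders/yr = 84,200/761 = 110.644; ordering cost = 110.644 × $118 = $13,055.98
Average inventory = 761/2 = 380.5; holding cost = 380.5 × $20.1 = $7,648.05
Purchase cost = D·C = 84,200 × 24 = $2,020,800.00
Total = $13,055.98 + $7,648.05 + $2,020,800.00 = $2,041,504.03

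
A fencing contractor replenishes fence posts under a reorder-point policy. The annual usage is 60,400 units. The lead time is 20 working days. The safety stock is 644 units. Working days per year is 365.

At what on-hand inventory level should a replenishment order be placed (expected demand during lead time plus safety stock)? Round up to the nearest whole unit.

Daily demand d = 60,400 / 365 = 165.479 units/day
Demand during lead time = 165.479 × 20 = 3,309.59
Reorder point = 3,309.59 + 644 = 3,953.59 → round up

3,954 units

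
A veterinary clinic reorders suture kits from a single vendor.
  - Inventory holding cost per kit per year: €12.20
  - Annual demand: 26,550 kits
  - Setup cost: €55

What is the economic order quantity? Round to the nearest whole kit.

489 kits

Q* = √(2·D·S / H) = √(2·26,550·55 / 12.2) = √239,385.2 ≈ 489.27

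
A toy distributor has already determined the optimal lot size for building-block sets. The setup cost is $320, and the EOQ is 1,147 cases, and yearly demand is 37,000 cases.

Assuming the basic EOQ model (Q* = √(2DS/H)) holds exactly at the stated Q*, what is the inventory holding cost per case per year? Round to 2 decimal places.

From Q* = √(2DS/H) ⇒ Q*² = 2DS/H.
H = 2DS / Q² = 2 × 37,000 × 320 / 1,147² = 17.9993

$18.00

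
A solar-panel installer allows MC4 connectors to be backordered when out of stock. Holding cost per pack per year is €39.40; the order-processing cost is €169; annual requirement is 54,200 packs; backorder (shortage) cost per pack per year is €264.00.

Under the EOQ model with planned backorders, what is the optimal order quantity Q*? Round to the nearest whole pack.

Q* = √(2DS/H) · √((H + b)/b)
   = √(2 × 54,200 × 169 / 39.4) · √((39.4 + 264) / 264)
   = 681.883 × 1.0720 ≈ 731.00

731 packs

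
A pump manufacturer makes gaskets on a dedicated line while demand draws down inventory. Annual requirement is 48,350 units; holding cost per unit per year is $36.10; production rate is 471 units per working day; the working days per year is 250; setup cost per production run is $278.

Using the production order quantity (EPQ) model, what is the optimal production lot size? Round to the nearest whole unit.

Daily demand d = 48,350/250 = 193.400; p = 471; 1 − d/p = 0.58938
EPQ = √(2DS / (H(1 − d/p)))
    = √(2 × 48,350 × 278 / (36.1 × 0.58938)) ≈ 1,124.04

1,124 units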